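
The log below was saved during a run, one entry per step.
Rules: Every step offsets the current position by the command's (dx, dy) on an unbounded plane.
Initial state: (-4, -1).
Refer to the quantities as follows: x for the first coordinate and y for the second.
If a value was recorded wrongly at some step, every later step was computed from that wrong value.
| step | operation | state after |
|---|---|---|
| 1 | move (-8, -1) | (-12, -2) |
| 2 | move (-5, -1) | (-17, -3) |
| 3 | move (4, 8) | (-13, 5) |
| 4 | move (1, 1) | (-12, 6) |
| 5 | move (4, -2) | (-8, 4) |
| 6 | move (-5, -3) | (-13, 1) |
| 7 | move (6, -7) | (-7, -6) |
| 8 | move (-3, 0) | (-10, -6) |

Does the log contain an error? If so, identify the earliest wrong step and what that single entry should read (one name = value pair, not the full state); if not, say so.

no error

Step 1: x = -4 + (-8) = -12, y = -1 + (-1) = -2 — no discrepancy.
Step 2: x = -12 + (-5) = -17, y = -2 + (-1) = -3 — matches.
Step 3: x = -17 + (4) = -13, y = -3 + (8) = 5 — consistent with the log.
Step 4: x = -13 + (1) = -12, y = 5 + (1) = 6 — consistent with the log.
Step 5: x = -12 + (4) = -8, y = 6 + (-2) = 4 — in agreement.
Step 6: x = -8 + (-5) = -13, y = 4 + (-3) = 1 — same as recorded.
Step 7: x = -13 + (6) = -7, y = 1 + (-7) = -6 — same as recorded.
Step 8: x = -7 + (-3) = -10, y = -6 + (0) = -6 — no discrepancy.
Every step is consistent.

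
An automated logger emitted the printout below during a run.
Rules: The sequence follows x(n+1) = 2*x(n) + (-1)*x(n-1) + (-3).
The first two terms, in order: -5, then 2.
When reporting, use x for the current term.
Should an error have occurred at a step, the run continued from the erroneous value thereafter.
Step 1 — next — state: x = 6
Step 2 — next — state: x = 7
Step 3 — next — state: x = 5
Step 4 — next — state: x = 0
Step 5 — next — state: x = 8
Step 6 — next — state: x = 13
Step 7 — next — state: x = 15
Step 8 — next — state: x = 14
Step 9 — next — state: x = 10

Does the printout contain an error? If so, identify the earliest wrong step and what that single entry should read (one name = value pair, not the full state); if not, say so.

step 5, x = -8

Recomputing the run from the initial state:
step 1: x = 6
step 2: x = 7
step 3: x = 5
step 4: x = 0
step 5: x = -8
step 6: x = -19
step 7: x = -33
step 8: x = -50
step 9: x = -70
The first disagreement with the printout is at step 5, where the value should be x = -8.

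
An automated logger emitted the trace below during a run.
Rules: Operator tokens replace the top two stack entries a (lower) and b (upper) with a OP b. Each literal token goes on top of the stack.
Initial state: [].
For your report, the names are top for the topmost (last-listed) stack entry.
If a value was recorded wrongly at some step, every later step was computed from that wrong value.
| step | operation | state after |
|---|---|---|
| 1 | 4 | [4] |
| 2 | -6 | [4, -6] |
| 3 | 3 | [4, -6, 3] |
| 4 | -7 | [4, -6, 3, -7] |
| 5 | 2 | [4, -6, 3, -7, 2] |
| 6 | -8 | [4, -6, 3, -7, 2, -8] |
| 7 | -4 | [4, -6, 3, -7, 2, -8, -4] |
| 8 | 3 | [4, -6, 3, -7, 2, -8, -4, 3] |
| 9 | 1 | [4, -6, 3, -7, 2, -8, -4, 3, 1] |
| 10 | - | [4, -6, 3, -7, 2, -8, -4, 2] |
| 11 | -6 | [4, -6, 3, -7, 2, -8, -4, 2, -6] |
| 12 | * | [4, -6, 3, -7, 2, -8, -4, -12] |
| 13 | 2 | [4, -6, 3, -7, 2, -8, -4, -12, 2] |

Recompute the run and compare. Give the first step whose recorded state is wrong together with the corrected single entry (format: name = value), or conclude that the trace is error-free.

no error

step 1: push 4: top = 4 -> no discrepancy
step 2: push -6: top = -6 -> exactly as logged
step 3: push 3: top = 3 -> no discrepancy
step 4: push -7: top = -7 -> verified
step 5: push 2: top = 2 -> same as recorded
step 6: push -8: top = -8 -> matches
step 7: push -4: top = -4 -> matches
step 8: push 3: top = 3 -> agrees with the trace
step 9: push 1: top = 1 -> verified
step 10: 3 - 1 = 2 -> matches
step 11: push -6: top = -6 -> no discrepancy
step 12: 2 * -6 = -12 -> confirmed correct
step 13: push 2: top = 2 -> no discrepancy
Each recorded entry agrees with the recomputation.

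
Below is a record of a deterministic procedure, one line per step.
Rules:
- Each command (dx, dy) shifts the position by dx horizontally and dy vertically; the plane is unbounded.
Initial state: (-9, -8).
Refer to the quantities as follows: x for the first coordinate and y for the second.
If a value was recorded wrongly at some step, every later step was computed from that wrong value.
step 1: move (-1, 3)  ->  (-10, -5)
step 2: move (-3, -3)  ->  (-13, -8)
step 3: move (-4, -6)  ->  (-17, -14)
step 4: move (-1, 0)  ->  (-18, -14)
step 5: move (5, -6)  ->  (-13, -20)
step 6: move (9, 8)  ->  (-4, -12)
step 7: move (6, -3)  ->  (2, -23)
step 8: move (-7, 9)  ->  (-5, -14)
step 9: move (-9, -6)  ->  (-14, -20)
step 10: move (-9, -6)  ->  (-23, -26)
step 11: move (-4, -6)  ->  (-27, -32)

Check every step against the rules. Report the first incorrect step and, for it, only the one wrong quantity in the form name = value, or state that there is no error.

step 7, y = -15

Step 1: x = -9 + (-1) = -10, y = -8 + (3) = -5 — no discrepancy.
Step 2: x = -10 + (-3) = -13, y = -5 + (-3) = -8 — exactly as logged.
Step 3: x = -13 + (-4) = -17, y = -8 + (-6) = -14 — in agreement.
Step 4: x = -17 + (-1) = -18, y = -14 + (0) = -14 — matches.
Step 5: x = -18 + (5) = -13, y = -14 + (-6) = -20 — in agreement.
Step 6: x = -13 + (9) = -4, y = -20 + (8) = -12 — consistent with the record.
Step 7: x = -4 + (6) = 2, y = -12 + (-3) = -15 — this is not what the record shows.
First deviation found at step 7; the corrected entry is y = -15.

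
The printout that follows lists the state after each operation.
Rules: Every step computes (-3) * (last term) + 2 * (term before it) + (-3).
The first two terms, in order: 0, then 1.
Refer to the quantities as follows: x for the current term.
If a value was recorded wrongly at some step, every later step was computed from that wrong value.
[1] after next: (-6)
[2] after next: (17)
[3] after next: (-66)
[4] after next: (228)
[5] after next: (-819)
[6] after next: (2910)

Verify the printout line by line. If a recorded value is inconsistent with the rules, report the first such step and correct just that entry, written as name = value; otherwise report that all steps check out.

step 4, x = 229

Step 1: x = -3*(1) + (2)*(0) + (-3) = -6 — matches.
Step 2: x = -3*(-6) + (2)*(1) + (-3) = 17 — exactly as logged.
Step 3: x = -3*(17) + (2)*(-6) + (-3) = -66 — agrees with the printout.
Step 4: x = -3*(-66) + (2)*(17) + (-3) = 229 — the printout has a different value.
First incorrect step: 4; the correct value is x = 229.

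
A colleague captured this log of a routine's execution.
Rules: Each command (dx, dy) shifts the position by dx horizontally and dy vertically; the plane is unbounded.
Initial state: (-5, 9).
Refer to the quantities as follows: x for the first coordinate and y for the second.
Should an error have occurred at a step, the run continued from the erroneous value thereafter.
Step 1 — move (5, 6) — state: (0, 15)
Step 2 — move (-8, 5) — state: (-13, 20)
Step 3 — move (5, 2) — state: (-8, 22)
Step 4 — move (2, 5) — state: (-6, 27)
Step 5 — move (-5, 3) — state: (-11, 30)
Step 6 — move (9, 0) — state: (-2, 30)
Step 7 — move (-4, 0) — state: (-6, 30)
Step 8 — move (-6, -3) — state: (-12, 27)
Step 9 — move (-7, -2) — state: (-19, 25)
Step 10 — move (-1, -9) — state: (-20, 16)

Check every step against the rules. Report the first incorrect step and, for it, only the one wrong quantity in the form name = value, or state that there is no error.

step 1: x = -5 + (5) = 0, y = 9 + (6) = 15 -> confirmed correct
step 2: x = 0 + (-8) = -8, y = 15 + (5) = 20 -> a discrepancy with the log
First deviation found at step 2; the corrected entry is x = -8.

step 2, x = -8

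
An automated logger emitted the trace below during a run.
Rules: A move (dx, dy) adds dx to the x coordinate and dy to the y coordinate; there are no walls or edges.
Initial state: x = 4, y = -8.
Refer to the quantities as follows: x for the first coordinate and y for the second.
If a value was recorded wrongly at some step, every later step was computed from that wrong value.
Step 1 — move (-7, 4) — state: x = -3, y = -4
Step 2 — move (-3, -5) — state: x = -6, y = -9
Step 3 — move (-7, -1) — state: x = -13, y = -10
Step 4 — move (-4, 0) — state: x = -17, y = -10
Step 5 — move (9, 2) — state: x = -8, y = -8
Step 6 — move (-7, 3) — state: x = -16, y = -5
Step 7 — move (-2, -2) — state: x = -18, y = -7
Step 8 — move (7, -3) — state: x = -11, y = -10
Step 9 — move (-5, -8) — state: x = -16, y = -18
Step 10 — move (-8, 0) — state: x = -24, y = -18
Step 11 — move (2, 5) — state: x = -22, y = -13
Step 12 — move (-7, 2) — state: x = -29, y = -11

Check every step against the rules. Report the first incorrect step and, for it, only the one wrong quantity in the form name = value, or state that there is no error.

1. x = 4 + (-7) = -3, y = -8 + (4) = -4 (checks out)
2. x = -3 + (-3) = -6, y = -4 + (-5) = -9 (matches)
3. x = -6 + (-7) = -13, y = -9 + (-1) = -10 (exactly as logged)
4. x = -13 + (-4) = -17, y = -10 + (0) = -10 (confirmed correct)
5. x = -17 + (9) = -8, y = -10 + (2) = -8 (checks out)
6. x = -8 + (-7) = -15, y = -8 + (3) = -5 (the trace disagrees here)
Step 6 is the first one off; corrected, x = -15.

step 6, x = -15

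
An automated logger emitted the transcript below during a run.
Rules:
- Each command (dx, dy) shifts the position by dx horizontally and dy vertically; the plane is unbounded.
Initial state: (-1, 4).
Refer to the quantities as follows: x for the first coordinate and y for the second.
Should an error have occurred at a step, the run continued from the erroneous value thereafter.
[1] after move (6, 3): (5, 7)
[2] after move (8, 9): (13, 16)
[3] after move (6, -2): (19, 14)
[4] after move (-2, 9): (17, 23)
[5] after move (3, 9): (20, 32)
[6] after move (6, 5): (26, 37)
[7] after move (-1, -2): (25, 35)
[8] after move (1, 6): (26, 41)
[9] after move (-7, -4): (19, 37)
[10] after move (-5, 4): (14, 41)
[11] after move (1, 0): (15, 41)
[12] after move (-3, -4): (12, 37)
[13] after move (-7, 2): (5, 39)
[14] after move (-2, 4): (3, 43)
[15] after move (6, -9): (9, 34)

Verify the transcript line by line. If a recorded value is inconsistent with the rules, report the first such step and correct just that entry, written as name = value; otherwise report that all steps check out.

no error

Step 1: x = -1 + (6) = 5, y = 4 + (3) = 7 — same as recorded.
Step 2: x = 5 + (8) = 13, y = 7 + (9) = 16 — checks out.
Step 3: x = 13 + (6) = 19, y = 16 + (-2) = 14 — confirmed correct.
Step 4: x = 19 + (-2) = 17, y = 14 + (9) = 23 — consistent with the transcript.
Step 5: x = 17 + (3) = 20, y = 23 + (9) = 32 — agrees with the transcript.
Step 6: x = 20 + (6) = 26, y = 32 + (5) = 37 — exactly as logged.
Step 7: x = 26 + (-1) = 25, y = 37 + (-2) = 35 — checks out.
Step 8: x = 25 + (1) = 26, y = 35 + (6) = 41 — confirmed correct.
Step 9: x = 26 + (-7) = 19, y = 41 + (-4) = 37 — same as recorded.
Step 10: x = 19 + (-5) = 14, y = 37 + (4) = 41 — no discrepancy.
Step 11: x = 14 + (1) = 15, y = 41 + (0) = 41 — checks out.
Step 12: x = 15 + (-3) = 12, y = 41 + (-4) = 37 — exactly as logged.
Step 13: x = 12 + (-7) = 5, y = 37 + (2) = 39 — verified.
Step 14: x = 5 + (-2) = 3, y = 39 + (4) = 43 — no discrepancy.
Step 15: x = 3 + (6) = 9, y = 43 + (-9) = 34 — confirmed correct.
Each recorded entry agrees with the recomputation.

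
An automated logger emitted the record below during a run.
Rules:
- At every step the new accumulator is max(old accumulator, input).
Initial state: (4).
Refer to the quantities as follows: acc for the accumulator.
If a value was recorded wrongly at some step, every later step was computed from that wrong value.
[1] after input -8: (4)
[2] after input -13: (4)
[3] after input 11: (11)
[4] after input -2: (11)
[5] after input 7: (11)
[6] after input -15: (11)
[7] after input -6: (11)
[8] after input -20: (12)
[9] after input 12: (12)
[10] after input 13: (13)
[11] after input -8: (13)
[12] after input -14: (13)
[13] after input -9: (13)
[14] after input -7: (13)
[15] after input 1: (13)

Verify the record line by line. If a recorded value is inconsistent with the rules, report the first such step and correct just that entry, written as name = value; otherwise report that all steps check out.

1. acc = max(4, -8) = 4 (no discrepancy)
2. acc = max(4, -13) = 4 (matches)
3. acc = max(4, 11) = 11 (consistent with the record)
4. acc = max(11, -2) = 11 (in agreement)
5. acc = max(11, 7) = 11 (no discrepancy)
6. acc = max(11, -15) = 11 (checks out)
7. acc = max(11, -6) = 11 (no discrepancy)
8. acc = max(11, -20) = 11 (not what was recorded)
That makes step 8 the first incorrect line — acc = 11 is what it should show.

step 8, acc = 11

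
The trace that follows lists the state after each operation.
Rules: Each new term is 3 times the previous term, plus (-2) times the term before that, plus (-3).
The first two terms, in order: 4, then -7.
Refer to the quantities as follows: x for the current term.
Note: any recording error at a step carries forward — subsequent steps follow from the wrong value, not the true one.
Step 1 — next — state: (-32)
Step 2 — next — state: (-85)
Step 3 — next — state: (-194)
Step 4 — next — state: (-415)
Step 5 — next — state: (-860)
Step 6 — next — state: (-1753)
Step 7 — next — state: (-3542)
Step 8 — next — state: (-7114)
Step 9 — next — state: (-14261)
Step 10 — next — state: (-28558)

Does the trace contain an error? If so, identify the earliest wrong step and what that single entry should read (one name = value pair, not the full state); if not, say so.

step 8, x = -7123

Step 1: x = 3*(-7) + (-2)*(4) + (-3) = -32 — no discrepancy.
Step 2: x = 3*(-32) + (-2)*(-7) + (-3) = -85 — matches.
Step 3: x = 3*(-85) + (-2)*(-32) + (-3) = -194 — consistent with the trace.
Step 4: x = 3*(-194) + (-2)*(-85) + (-3) = -415 — verified.
Step 5: x = 3*(-415) + (-2)*(-194) + (-3) = -860 — exactly as logged.
Step 6: x = 3*(-860) + (-2)*(-415) + (-3) = -1753 — confirmed correct.
Step 7: x = 3*(-1753) + (-2)*(-860) + (-3) = -3542 — exactly as logged.
Step 8: x = 3*(-3542) + (-2)*(-1753) + (-3) = -7123 — the trace has a different value.
First incorrect step: 8; the correct value is x = -7123.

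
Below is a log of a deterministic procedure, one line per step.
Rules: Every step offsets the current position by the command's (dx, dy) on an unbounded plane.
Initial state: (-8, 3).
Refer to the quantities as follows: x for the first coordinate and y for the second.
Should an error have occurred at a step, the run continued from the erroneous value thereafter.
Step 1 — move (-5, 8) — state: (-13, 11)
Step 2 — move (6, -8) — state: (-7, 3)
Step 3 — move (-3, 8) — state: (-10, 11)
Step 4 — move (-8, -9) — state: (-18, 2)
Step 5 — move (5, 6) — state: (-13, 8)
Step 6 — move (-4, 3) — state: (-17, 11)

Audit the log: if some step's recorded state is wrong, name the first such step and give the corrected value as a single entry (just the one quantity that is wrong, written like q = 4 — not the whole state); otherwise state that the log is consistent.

no error

1. x = -8 + (-5) = -13, y = 3 + (8) = 11 (confirmed correct)
2. x = -13 + (6) = -7, y = 11 + (-8) = 3 (verified)
3. x = -7 + (-3) = -10, y = 3 + (8) = 11 (in agreement)
4. x = -10 + (-8) = -18, y = 11 + (-9) = 2 (confirmed correct)
5. x = -18 + (5) = -13, y = 2 + (6) = 8 (no discrepancy)
6. x = -13 + (-4) = -17, y = 8 + (3) = 11 (same as recorded)
The whole run recomputes cleanly — no discrepancies.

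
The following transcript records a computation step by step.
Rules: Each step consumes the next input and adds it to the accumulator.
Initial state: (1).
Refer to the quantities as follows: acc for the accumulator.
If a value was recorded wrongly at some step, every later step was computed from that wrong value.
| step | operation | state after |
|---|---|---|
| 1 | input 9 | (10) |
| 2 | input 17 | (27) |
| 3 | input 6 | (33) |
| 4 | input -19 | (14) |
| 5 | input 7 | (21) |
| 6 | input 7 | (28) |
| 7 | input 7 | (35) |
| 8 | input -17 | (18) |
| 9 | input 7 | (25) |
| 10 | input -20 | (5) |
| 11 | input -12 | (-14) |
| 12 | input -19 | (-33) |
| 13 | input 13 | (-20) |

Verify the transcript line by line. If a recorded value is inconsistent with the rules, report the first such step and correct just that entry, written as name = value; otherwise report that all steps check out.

step 11, acc = -7

Recomputing the run from the initial state:
step 1: acc = 10
step 2: acc = 27
step 3: acc = 33
step 4: acc = 14
step 5: acc = 21
step 6: acc = 28
step 7: acc = 35
step 8: acc = 18
step 9: acc = 25
step 10: acc = 5
step 11: acc = -7
step 12: acc = -26
step 13: acc = -13
The first disagreement with the transcript is at step 11, where the value should be acc = -7.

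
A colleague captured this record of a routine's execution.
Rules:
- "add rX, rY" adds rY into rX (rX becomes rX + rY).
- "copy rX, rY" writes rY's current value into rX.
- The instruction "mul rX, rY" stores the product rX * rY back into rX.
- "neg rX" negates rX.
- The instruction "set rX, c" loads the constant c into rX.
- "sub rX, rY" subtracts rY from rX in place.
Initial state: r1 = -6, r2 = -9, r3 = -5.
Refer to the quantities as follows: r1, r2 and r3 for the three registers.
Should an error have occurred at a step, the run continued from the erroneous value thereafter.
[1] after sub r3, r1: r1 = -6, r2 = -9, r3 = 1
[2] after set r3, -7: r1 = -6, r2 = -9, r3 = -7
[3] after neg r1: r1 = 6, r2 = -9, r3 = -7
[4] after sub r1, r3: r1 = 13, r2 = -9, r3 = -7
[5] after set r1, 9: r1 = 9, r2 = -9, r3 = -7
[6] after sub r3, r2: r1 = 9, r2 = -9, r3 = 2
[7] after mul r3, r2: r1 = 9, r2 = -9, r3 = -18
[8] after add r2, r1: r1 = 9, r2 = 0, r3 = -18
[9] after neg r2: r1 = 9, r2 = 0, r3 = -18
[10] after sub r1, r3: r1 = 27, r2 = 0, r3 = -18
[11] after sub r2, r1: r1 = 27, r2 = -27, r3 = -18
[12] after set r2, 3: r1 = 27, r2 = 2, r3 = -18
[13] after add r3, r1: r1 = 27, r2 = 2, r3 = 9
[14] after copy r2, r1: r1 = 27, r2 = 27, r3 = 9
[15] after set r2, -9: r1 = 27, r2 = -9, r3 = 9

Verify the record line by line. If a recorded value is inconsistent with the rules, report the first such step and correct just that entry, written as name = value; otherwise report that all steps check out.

Step 1: r3 = -5 - -6 = 1 — same as recorded.
Step 2: r3 = -7 — in agreement.
Step 3: r1 = -(-6) = 6 — agrees with the record.
Step 4: r1 = 6 - -7 = 13 — in agreement.
Step 5: r1 = 9 — confirmed correct.
Step 6: r3 = -7 - -9 = 2 — consistent with the record.
Step 7: r3 = 2 * -9 = -18 — exactly as logged.
Step 8: r2 = -9 + 9 = 0 — verified.
Step 9: r2 = -(0) = 0 — exactly as logged.
Step 10: r1 = 9 - -18 = 27 — exactly as logged.
Step 11: r2 = 0 - 27 = -27 — no discrepancy.
Step 12: r2 = 3 — a discrepancy with the record.
First incorrect step: 12; the correct value is r2 = 3.

step 12, r2 = 3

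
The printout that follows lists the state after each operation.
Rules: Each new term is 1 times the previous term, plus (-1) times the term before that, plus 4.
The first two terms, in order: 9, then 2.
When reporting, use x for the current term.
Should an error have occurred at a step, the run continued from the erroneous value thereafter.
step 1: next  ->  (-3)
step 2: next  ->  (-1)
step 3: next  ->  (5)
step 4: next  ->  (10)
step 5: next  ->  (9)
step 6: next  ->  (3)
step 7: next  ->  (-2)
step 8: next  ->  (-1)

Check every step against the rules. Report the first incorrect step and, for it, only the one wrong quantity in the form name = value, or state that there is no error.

step 3, x = 6

Recomputing the run from the initial state:
step 1: x = -3
step 2: x = -1
step 3: x = 6
step 4: x = 11
step 5: x = 9
step 6: x = 2
step 7: x = -3
step 8: x = -1
The first disagreement with the printout is at step 3, where the value should be x = 6.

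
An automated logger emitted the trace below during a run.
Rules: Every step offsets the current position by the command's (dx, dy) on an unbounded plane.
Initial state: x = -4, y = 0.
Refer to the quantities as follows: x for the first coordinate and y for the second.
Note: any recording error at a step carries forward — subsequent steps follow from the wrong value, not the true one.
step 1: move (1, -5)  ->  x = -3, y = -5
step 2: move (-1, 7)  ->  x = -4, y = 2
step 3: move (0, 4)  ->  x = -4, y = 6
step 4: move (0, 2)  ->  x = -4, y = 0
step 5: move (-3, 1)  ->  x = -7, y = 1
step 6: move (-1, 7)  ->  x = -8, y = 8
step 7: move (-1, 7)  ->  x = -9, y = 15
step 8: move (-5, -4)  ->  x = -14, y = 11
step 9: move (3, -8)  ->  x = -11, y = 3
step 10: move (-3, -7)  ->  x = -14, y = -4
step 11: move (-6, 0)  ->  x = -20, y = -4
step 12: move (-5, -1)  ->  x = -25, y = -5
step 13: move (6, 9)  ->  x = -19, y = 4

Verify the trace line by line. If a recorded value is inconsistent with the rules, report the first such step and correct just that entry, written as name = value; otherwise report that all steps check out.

step 4, y = 8

step 1: x = -4 + (1) = -3, y = 0 + (-5) = -5 -> confirmed correct
step 2: x = -3 + (-1) = -4, y = -5 + (7) = 2 -> same as recorded
step 3: x = -4 + (0) = -4, y = 2 + (4) = 6 -> confirmed correct
step 4: x = -4 + (0) = -4, y = 6 + (2) = 8 -> the trace has a different value
The earliest wrong entry is at step 4: it should read y = 8.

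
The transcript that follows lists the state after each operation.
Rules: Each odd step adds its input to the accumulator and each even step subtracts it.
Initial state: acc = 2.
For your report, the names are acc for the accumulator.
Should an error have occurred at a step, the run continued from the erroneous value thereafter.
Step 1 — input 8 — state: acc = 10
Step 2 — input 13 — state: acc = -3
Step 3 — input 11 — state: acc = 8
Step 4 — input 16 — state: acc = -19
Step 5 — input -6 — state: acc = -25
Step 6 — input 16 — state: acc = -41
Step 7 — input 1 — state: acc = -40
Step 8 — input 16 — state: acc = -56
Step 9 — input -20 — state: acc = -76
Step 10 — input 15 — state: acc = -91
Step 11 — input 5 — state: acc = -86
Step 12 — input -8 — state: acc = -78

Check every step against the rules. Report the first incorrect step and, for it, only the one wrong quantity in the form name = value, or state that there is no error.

Recomputing the run from the initial state:
step 1: acc = 10
step 2: acc = -3
step 3: acc = 8
step 4: acc = -8
step 5: acc = -14
step 6: acc = -30
step 7: acc = -29
step 8: acc = -45
step 9: acc = -65
step 10: acc = -80
step 11: acc = -75
step 12: acc = -67
The first disagreement with the transcript is at step 4, where the value should be acc = -8.

step 4, acc = -8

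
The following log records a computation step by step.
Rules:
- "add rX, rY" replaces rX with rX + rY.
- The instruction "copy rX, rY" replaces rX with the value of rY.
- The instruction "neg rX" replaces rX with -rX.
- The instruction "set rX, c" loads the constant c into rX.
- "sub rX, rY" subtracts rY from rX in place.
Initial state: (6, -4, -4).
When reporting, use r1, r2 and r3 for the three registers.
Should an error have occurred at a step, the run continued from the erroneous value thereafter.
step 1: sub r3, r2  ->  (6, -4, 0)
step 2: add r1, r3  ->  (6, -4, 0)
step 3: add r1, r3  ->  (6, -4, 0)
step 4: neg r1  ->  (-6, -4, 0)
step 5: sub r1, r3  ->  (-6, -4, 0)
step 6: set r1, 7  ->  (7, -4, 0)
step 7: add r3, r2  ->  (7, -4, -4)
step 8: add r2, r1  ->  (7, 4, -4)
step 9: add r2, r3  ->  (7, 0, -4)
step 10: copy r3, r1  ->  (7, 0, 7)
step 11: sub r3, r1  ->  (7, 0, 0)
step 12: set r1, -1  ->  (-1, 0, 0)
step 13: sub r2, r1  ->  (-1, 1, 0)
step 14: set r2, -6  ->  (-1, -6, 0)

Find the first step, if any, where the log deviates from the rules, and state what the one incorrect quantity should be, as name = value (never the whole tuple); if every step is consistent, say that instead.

Recomputing the run from the initial state:
step 1: r1 = 6, r2 = -4, r3 = 0
step 2: r1 = 6, r2 = -4, r3 = 0
step 3: r1 = 6, r2 = -4, r3 = 0
step 4: r1 = -6, r2 = -4, r3 = 0
step 5: r1 = -6, r2 = -4, r3 = 0
step 6: r1 = 7, r2 = -4, r3 = 0
step 7: r1 = 7, r2 = -4, r3 = -4
step 8: r1 = 7, r2 = 3, r3 = -4
step 9: r1 = 7, r2 = -1, r3 = -4
step 10: r1 = 7, r2 = -1, r3 = 7
step 11: r1 = 7, r2 = -1, r3 = 0
step 12: r1 = -1, r2 = -1, r3 = 0
step 13: r1 = -1, r2 = 0, r3 = 0
step 14: r1 = -1, r2 = -6, r3 = 0
The first disagreement with the log is at step 8, where the value should be r2 = 3.

step 8, r2 = 3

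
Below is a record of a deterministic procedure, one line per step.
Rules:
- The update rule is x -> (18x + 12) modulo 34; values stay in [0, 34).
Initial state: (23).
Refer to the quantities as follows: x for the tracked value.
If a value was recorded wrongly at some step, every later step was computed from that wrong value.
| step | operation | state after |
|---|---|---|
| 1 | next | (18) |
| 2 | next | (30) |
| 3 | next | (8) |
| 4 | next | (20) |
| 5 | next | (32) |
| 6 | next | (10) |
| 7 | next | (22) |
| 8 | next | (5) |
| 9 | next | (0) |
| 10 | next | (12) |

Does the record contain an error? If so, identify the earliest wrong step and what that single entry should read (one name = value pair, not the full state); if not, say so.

Step 1: x = (18*23 + 12) mod 34 = 18 — in agreement.
Step 2: x = (18*18 + 12) mod 34 = 30 — matches.
Step 3: x = (18*30 + 12) mod 34 = 8 — no discrepancy.
Step 4: x = (18*8 + 12) mod 34 = 20 — confirmed correct.
Step 5: x = (18*20 + 12) mod 34 = 32 — matches.
Step 6: x = (18*32 + 12) mod 34 = 10 — exactly as logged.
Step 7: x = (18*10 + 12) mod 34 = 22 — consistent with the record.
Step 8: x = (18*22 + 12) mod 34 = 0 — not what was recorded.
The earliest wrong entry is at step 8: it should read x = 0.

step 8, x = 0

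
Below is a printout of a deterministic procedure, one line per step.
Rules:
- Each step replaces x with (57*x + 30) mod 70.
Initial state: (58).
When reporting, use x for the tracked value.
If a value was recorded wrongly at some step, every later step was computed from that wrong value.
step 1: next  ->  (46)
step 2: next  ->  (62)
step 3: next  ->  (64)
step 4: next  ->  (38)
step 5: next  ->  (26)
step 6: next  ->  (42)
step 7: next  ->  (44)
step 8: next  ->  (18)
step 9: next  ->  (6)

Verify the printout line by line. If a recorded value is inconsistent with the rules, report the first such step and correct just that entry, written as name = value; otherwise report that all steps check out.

step 1: x = (57*58 + 30) mod 70 = 46 -> verified
step 2: x = (57*46 + 30) mod 70 = 62 -> same as recorded
step 3: x = (57*62 + 30) mod 70 = 64 -> verified
step 4: x = (57*64 + 30) mod 70 = 38 -> checks out
step 5: x = (57*38 + 30) mod 70 = 26 -> same as recorded
step 6: x = (57*26 + 30) mod 70 = 42 -> in agreement
step 7: x = (57*42 + 30) mod 70 = 44 -> checks out
step 8: x = (57*44 + 30) mod 70 = 18 -> matches
step 9: x = (57*18 + 30) mod 70 = 6 -> same as recorded
All steps check out; nothing to correct.

no error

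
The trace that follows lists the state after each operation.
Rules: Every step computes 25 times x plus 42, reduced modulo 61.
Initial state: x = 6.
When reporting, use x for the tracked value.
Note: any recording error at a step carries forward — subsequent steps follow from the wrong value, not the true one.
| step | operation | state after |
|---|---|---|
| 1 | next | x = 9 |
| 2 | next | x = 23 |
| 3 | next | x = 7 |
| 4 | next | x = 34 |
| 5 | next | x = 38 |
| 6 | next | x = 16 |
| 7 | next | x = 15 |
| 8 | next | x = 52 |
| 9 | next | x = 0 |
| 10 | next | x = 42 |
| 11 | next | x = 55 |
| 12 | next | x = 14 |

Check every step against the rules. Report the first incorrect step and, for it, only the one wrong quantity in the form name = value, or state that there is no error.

step 8, x = 51

step 1: x = (25*6 + 42) mod 61 = 9 -> matches
step 2: x = (25*9 + 42) mod 61 = 23 -> same as recorded
step 3: x = (25*23 + 42) mod 61 = 7 -> exactly as logged
step 4: x = (25*7 + 42) mod 61 = 34 -> consistent with the trace
step 5: x = (25*34 + 42) mod 61 = 38 -> confirmed correct
step 6: x = (25*38 + 42) mod 61 = 16 -> checks out
step 7: x = (25*16 + 42) mod 61 = 15 -> verified
step 8: x = (25*15 + 42) mod 61 = 51 -> the entry is off here
So the first discrepancy is step 8, where the right value is x = 51.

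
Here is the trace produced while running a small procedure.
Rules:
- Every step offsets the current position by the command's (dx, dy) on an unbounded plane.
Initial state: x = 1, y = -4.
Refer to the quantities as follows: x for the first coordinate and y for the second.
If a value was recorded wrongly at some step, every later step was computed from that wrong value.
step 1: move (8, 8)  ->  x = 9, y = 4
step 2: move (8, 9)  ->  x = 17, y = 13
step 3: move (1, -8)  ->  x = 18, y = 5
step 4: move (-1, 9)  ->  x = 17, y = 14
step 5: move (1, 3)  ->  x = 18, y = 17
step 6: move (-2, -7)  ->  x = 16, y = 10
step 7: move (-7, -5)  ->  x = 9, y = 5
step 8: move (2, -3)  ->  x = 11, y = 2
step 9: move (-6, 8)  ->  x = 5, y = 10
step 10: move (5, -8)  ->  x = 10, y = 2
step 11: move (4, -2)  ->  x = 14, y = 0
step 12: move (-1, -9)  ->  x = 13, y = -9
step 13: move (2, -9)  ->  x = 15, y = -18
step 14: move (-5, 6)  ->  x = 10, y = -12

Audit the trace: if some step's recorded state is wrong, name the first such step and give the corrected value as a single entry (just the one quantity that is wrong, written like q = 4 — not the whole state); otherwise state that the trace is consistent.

no error

Step 1: x = 1 + (8) = 9, y = -4 + (8) = 4 — checks out.
Step 2: x = 9 + (8) = 17, y = 4 + (9) = 13 — in agreement.
Step 3: x = 17 + (1) = 18, y = 13 + (-8) = 5 — exactly as logged.
Step 4: x = 18 + (-1) = 17, y = 5 + (9) = 14 — confirmed correct.
Step 5: x = 17 + (1) = 18, y = 14 + (3) = 17 — consistent with the trace.
Step 6: x = 18 + (-2) = 16, y = 17 + (-7) = 10 — checks out.
Step 7: x = 16 + (-7) = 9, y = 10 + (-5) = 5 — no discrepancy.
Step 8: x = 9 + (2) = 11, y = 5 + (-3) = 2 — exactly as logged.
Step 9: x = 11 + (-6) = 5, y = 2 + (8) = 10 — matches.
Step 10: x = 5 + (5) = 10, y = 10 + (-8) = 2 — exactly as logged.
Step 11: x = 10 + (4) = 14, y = 2 + (-2) = 0 — exactly as logged.
Step 12: x = 14 + (-1) = 13, y = 0 + (-9) = -9 — consistent with the trace.
Step 13: x = 13 + (2) = 15, y = -9 + (-9) = -18 — verified.
Step 14: x = 15 + (-5) = 10, y = -18 + (6) = -12 — in agreement.
Every step is consistent.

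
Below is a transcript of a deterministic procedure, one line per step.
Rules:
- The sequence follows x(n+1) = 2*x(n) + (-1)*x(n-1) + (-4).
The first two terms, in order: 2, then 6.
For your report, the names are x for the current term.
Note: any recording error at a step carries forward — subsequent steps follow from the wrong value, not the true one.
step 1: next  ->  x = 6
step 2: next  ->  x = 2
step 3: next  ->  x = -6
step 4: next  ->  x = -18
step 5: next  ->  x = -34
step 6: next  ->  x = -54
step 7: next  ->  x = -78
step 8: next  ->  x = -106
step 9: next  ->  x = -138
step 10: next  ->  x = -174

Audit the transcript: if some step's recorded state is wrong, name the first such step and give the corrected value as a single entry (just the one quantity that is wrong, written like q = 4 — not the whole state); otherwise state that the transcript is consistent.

no error

step 1: x = 2*(6) + (-1)*(2) + (-4) = 6 -> exactly as logged
step 2: x = 2*(6) + (-1)*(6) + (-4) = 2 -> confirmed correct
step 3: x = 2*(2) + (-1)*(6) + (-4) = -6 -> checks out
step 4: x = 2*(-6) + (-1)*(2) + (-4) = -18 -> same as recorded
step 5: x = 2*(-18) + (-1)*(-6) + (-4) = -34 -> matches
step 6: x = 2*(-34) + (-1)*(-18) + (-4) = -54 -> confirmed correct
step 7: x = 2*(-54) + (-1)*(-34) + (-4) = -78 -> checks out
step 8: x = 2*(-78) + (-1)*(-54) + (-4) = -106 -> same as recorded
step 9: x = 2*(-106) + (-1)*(-78) + (-4) = -138 -> agrees with the transcript
step 10: x = 2*(-138) + (-1)*(-106) + (-4) = -174 -> same as recorded
The recomputation confirms every line.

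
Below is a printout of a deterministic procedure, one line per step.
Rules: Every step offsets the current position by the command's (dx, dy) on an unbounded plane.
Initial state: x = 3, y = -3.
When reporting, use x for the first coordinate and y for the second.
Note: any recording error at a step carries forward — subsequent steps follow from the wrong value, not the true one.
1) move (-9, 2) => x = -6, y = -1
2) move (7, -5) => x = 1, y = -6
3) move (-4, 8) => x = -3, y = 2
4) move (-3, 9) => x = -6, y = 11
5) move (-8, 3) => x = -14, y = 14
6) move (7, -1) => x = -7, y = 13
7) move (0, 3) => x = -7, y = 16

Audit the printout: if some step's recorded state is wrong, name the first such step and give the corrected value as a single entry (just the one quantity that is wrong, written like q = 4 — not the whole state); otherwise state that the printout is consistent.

Recomputing the run from the initial state:
step 1: x = -6, y = -1
step 2: x = 1, y = -6
step 3: x = -3, y = 2
step 4: x = -6, y = 11
step 5: x = -14, y = 14
step 6: x = -7, y = 13
step 7: x = -7, y = 16
This matches the printout at every step.

no error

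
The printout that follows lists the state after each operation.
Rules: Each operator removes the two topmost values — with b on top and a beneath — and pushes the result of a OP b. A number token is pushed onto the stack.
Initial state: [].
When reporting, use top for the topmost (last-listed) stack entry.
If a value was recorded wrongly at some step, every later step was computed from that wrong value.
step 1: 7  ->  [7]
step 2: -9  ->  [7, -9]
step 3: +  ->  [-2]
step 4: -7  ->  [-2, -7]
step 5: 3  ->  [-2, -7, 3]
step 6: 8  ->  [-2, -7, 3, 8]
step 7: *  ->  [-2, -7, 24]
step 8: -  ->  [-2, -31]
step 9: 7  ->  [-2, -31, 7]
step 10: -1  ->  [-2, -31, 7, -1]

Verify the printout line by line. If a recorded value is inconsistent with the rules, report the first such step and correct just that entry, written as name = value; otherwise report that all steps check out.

Recomputing the run from the initial state:
step 1: [7]
step 2: [7, -9]
step 3: [-2]
step 4: [-2, -7]
step 5: [-2, -7, 3]
step 6: [-2, -7, 3, 8]
step 7: [-2, -7, 24]
step 8: [-2, -31]
step 9: [-2, -31, 7]
step 10: [-2, -31, 7, -1]
This matches the printout at every step.

no error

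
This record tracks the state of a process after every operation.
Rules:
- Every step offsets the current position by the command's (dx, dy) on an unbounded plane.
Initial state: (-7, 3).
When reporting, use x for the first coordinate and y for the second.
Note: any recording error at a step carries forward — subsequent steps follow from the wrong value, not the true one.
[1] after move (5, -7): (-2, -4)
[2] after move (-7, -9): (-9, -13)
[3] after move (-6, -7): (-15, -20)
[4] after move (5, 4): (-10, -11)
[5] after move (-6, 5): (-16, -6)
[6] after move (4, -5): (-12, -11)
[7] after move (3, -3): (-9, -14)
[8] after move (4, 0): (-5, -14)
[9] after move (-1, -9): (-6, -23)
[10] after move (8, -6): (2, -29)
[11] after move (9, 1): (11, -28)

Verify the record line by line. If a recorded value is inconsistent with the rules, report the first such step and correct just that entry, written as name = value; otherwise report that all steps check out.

Step 1: x = -7 + (5) = -2, y = 3 + (-7) = -4 — agrees with the record.
Step 2: x = -2 + (-7) = -9, y = -4 + (-9) = -13 — verified.
Step 3: x = -9 + (-6) = -15, y = -13 + (-7) = -20 — matches.
Step 4: x = -15 + (5) = -10, y = -20 + (4) = -16 — the recorded entry deviates here.
Step 4 is the first one off; corrected, y = -16.

step 4, y = -16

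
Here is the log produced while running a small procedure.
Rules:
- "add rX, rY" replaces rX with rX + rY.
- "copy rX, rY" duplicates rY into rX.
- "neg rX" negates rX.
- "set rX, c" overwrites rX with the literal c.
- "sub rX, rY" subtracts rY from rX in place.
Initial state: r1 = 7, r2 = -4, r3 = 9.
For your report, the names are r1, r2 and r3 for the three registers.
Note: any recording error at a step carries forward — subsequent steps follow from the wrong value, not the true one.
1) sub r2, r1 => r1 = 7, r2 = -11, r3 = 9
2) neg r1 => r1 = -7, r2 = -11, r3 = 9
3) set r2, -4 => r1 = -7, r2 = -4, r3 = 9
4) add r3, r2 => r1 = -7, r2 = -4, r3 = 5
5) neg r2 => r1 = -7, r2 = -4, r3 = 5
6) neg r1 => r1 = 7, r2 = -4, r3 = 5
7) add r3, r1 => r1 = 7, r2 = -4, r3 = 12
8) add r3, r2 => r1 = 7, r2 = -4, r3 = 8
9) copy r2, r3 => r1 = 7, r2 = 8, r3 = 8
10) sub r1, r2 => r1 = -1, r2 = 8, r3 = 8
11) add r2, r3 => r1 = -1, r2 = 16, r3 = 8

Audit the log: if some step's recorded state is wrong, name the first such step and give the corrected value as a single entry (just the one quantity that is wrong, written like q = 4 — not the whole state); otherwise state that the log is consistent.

Recomputing the run from the initial state:
step 1: r1 = 7, r2 = -11, r3 = 9
step 2: r1 = -7, r2 = -11, r3 = 9
step 3: r1 = -7, r2 = -4, r3 = 9
step 4: r1 = -7, r2 = -4, r3 = 5
step 5: r1 = -7, r2 = 4, r3 = 5
step 6: r1 = 7, r2 = 4, r3 = 5
step 7: r1 = 7, r2 = 4, r3 = 12
step 8: r1 = 7, r2 = 4, r3 = 16
step 9: r1 = 7, r2 = 16, r3 = 16
step 10: r1 = -9, r2 = 16, r3 = 16
step 11: r1 = -9, r2 = 32, r3 = 16
The first disagreement with the log is at step 5, where the value should be r2 = 4.

step 5, r2 = 4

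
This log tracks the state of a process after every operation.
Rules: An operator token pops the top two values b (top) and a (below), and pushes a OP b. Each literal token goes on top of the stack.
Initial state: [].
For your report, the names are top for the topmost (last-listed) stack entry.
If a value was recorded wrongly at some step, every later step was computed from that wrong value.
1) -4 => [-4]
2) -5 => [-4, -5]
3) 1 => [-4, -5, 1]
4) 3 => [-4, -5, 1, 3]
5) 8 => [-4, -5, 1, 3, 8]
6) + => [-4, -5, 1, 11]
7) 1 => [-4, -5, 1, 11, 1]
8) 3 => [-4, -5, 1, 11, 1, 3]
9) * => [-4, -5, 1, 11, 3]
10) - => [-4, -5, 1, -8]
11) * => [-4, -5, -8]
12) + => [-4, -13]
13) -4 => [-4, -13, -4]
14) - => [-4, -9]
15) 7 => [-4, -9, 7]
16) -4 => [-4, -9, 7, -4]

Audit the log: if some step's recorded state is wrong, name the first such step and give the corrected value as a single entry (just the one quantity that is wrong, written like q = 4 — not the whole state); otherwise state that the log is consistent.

step 10, top = 8

Recomputing the run from the initial state:
step 1: [-4]
step 2: [-4, -5]
step 3: [-4, -5, 1]
step 4: [-4, -5, 1, 3]
step 5: [-4, -5, 1, 3, 8]
step 6: [-4, -5, 1, 11]
step 7: [-4, -5, 1, 11, 1]
step 8: [-4, -5, 1, 11, 1, 3]
step 9: [-4, -5, 1, 11, 3]
step 10: [-4, -5, 1, 8]
step 11: [-4, -5, 8]
step 12: [-4, 3]
step 13: [-4, 3, -4]
step 14: [-4, 7]
step 15: [-4, 7, 7]
step 16: [-4, 7, 7, -4]
The first disagreement with the log is at step 10, where the value should be top = 8.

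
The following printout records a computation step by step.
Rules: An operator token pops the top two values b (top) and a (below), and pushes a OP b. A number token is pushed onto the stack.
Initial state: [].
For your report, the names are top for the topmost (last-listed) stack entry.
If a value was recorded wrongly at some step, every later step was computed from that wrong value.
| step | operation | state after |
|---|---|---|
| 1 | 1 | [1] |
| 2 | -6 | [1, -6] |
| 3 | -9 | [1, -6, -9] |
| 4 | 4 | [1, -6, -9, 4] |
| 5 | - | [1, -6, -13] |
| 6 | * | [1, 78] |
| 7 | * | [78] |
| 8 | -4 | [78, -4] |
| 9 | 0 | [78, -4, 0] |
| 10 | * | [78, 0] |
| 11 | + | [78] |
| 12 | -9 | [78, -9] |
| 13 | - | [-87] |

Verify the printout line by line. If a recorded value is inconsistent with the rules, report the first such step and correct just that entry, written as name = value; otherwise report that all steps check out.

1. push 1: top = 1 (same as recorded)
2. push -6: top = -6 (checks out)
3. push -9: top = -9 (agrees with the printout)
4. push 4: top = 4 (verified)
5. -9 - 4 = -13 (consistent with the printout)
6. -6 * -13 = 78 (checks out)
7. 1 * 78 = 78 (verified)
8. push -4: top = -4 (consistent with the printout)
9. push 0: top = 0 (no discrepancy)
10. -4 * 0 = 0 (checks out)
11. 78 + 0 = 78 (exactly as logged)
12. push -9: top = -9 (agrees with the printout)
13. 78 - -9 = 87 (first mismatch against the printout)
First deviation found at step 13; the corrected entry is top = 87.

step 13, top = 87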